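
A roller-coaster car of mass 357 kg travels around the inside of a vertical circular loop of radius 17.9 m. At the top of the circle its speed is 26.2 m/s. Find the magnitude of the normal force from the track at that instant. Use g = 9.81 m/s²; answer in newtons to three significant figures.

At the top, both N and the weight mg point inward (toward the centre), so N + mg = mv²/r.
N = m(v²/r − g) = 357 × ((26.2)²/17.9 − 9.81) = 357 × (38.35 − 9.81) = 357 × 28.54 = 10190 N.

10200 N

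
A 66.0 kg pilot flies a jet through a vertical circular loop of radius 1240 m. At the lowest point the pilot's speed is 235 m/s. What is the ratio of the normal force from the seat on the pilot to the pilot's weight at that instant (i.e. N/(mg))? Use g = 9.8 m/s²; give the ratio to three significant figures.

5.54

At the bottom, N − mg = mv²/r, so N = m(v²/r + g) and N/(mg) = v²/(rg) + 1 = (235)²/(1240 × 9.8) + 1 = 4.545 + 1 = 5.545.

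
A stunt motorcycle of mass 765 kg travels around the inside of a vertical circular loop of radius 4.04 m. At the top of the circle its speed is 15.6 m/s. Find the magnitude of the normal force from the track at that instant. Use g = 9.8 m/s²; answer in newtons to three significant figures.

At the top, both N and the weight mg point inward (toward the centre), so N + mg = mv²/r.
N = m(v²/r − g) = 765 × ((15.6)²/4.04 − 9.8) = 765 × (60.24 − 9.8) = 765 × 50.44 = 38580 N.

38600 N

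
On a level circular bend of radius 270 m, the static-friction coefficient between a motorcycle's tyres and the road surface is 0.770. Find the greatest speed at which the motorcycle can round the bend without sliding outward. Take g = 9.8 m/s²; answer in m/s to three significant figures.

The only inward force on a level bend is static friction, so at the limit f_s = μ_s N = μ_s m g = m v²/r.
Mass cancels: v_max = √(μ_s g r) = √(0.770 × 9.8 × 270) = √2037 = 45.14 m/s.

45.1 m/s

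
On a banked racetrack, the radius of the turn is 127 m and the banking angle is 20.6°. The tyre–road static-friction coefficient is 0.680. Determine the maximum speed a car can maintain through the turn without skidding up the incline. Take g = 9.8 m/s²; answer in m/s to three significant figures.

At the maximum speed, friction acts down the slope at its limiting value f = μN. Radially (horizontal, toward centre): N sinθ + μN cosθ = mv²/r. Vertically: N cosθ − μN sinθ = mg.
Dividing: v² = r g (sinθ + μcosθ)/(cosθ − μsinθ).
sinθ + μcosθ = 0.3518 + 0.680×0.9361 = 0.9884; cosθ − μsinθ = 0.9361 − 0.680×0.3518 = 0.6968.
v² = 127 × 9.8 × 0.9884/0.6968 = 1765 m²/s², so v = 42.02 m/s.

42.0 m/s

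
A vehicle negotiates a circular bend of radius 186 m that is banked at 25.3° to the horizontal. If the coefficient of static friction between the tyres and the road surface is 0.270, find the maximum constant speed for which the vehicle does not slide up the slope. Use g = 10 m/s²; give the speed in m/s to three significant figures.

39.8 m/s

At the maximum speed, friction acts down the slope at its limiting value f = μN. Radially (horizontal, toward centre): N sinθ + μN cosθ = mv²/r. Vertically: N cosθ − μN sinθ = mg.
Dividing: v² = r g (sinθ + μcosθ)/(cosθ − μsinθ).
sinθ + μcosθ = 0.4274 + 0.270×0.9041 = 0.6715; cosθ − μsinθ = 0.9041 − 0.270×0.4274 = 0.7887.
v² = 186 × 10.0 × 0.6715/0.7887 = 1584 m²/s², so v = 39.79 m/s.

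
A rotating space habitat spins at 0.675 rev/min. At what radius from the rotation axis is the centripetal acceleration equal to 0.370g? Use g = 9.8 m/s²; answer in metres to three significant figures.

ω = 0.675 rev/min × 2π/60 = 0.07069 rad/s.
a_c = ω²r = 0.370g ⇒ r = 0.370 × 9.8 / (0.07069)² = 3.626/0.004996 = 725.7 m.

726 m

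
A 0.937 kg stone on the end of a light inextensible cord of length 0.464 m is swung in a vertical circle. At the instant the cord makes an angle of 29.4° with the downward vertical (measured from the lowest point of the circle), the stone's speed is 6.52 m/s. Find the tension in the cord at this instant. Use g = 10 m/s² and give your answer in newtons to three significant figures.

Take the radial direction toward the centre of the circle as positive. The component of the weight along the string toward the centre is −mg cos φ (φ measured from the bottom), so Newton's second law along the string gives T − mg cos φ = m v²/r.
cos 29.4° = 0.8712, so T = m(v²/r + g cos φ) = 0.937 × ((6.52)²/0.464 + 10.0 × 0.8712) = 0.937 × (91.62 + (8.712)) = 0.937 × 100.3 = 94.01 N.

94.0 N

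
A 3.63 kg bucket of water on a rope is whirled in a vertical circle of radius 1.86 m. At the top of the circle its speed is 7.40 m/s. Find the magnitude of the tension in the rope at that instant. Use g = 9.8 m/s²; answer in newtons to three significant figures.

71.3 N

At the top, both T and the weight mg point inward (toward the centre), so T + mg = mv²/r.
T = m(v²/r − g) = 3.63 × ((7.40)²/1.86 − 9.8) = 3.63 × (29.44 − 9.8) = 3.63 × 19.64 = 71.30 N.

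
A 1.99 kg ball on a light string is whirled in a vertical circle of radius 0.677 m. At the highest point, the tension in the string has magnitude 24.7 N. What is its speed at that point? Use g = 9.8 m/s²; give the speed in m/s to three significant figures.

3.88 m/s

At the top, T + mg = mv²/r, so v = √(r(T/m + g)) = √(0.677 × (24.7/1.99 + 9.8)) = √(0.677 × 22.21) = √15.04 = 3.878 m/s.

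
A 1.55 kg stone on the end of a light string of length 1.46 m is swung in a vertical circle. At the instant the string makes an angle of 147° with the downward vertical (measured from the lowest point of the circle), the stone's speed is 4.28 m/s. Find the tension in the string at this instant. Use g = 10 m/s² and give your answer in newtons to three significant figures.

6.45 N

Take the radial direction toward the centre of the circle as positive. The component of the weight along the string toward the centre is −mg cos φ (φ measured from the bottom), so Newton's second law along the string gives T − mg cos φ = m v²/r.
cos 147° = -0.8387, so T = m(v²/r + g cos φ) = 1.55 × ((4.28)²/1.46 + 10.0 × -0.8387) = 1.55 × (12.55 + (-8.387)) = 1.55 × 4.160 = 6.448 N.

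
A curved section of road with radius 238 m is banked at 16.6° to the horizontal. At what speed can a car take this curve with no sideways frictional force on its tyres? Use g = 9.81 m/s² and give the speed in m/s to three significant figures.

On a frictionless banked curve, N sinθ = mv²/r and N cosθ = mg, so tanθ = v²/(rg).
v = √(r g tanθ) = √(238 × 9.81 × tan 16.6°) = √(238 × 9.81 × 0.2981) = √696.0 = 26.38 m/s.

26.4 m/s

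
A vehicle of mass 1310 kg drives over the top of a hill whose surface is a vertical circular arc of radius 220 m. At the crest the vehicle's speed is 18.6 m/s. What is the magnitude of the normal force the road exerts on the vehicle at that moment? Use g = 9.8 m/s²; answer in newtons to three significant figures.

At the crest the centripetal acceleration points downward (toward the centre of the arc), so mg − N = mv²/r.
N = m(g − v²/r) = 1310 × (9.8 − (18.6)²/220) = 1310 × (9.8 − 1.573) = 1310 × 8.227 = 10780 N.

10800 N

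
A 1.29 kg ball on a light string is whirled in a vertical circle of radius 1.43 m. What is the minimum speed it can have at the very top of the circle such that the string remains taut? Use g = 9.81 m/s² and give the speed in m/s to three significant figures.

3.75 m/s

At the highest point the centre is directly below, so both the weight and T act inward: T + mg = mv²/r.
At minimum speed T → 0, so mg = mv_min²/r ⇒ v_min = √(g r) = √(9.81 × 1.43) = 3.745 m/s.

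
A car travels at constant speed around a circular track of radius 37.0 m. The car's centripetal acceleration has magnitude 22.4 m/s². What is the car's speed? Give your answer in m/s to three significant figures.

28.8 m/s

a_c = v²/r ⇒ v = √(a_c · r) = √(22.4 × 37.0) = √828.8 = 28.79 m/s.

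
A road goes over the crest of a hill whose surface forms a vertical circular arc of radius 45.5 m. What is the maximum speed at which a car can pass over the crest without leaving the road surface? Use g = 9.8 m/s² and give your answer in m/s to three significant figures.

At the crest the centre of the circle is below the car, so the net downward (centripetal) force is mg − N = mv²/r.
The car leaves the road when N → 0, giving v_max = √(g r) = √(9.8 × 45.5) = 21.12 m/s.

21.1 m/s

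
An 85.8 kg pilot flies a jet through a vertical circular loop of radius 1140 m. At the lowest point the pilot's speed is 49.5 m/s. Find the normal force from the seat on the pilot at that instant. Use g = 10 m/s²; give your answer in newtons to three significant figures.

1040 N

At the lowest point, N points up (toward the centre) and the weight mg points down (away from the centre), so the net inward force is N − mg = mv²/r.
N = m(v²/r + g) = 85.8 × ((49.5)²/1140 + 10.0) = 85.8 × (2.149 + 10.0) = 85.8 × 12.15 = 1042 N.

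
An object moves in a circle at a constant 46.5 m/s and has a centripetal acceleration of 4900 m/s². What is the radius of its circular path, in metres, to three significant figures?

0.441 m

a_c = v²/r ⇒ r = v²/a_c = (46.5)²/4900 = 2162/4900 = 0.4413 m.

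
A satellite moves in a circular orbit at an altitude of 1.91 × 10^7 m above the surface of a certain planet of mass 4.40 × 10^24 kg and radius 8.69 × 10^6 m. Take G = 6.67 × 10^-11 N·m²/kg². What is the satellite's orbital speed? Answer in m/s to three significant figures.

Orbital radius r = R + h = 8.69 × 10^6 + 1.91 × 10^7 = 2.779 × 10^7 m.
Gravity supplies the centripetal force: G M m / r² = m v² / r, so v = √(GM/r).
v = √(6.67 × 10^-11 × 4.40 × 10^24 / 2.779 × 10^7) = √(1.056 × 10^7) = 3250 m/s.

3250 m/s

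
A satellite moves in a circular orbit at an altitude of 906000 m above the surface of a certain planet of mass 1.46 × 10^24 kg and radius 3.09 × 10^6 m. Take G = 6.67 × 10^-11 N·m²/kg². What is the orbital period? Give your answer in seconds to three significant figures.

r = R + h = 3.09 × 10^6 + 906000 = 3.996 × 10^6 m. Gravity provides the centripetal force: G M m / r² = m v² / r ⇒ v = √(GM/r) = 4937 m/s.
T = 2πr/v = 2π × 3.996 × 10^6 / 4937 = 5086 s.

5090 s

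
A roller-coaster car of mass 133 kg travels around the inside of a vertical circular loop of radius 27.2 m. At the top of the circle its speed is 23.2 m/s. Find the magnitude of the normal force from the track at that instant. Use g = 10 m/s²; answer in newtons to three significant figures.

At the top, both N and the weight mg point inward (toward the centre), so N + mg = mv²/r.
N = m(v²/r − g) = 133 × ((23.2)²/27.2 − 10.0) = 133 × (19.79 − 10.0) = 133 × 9.788 = 1302 N.

1300 N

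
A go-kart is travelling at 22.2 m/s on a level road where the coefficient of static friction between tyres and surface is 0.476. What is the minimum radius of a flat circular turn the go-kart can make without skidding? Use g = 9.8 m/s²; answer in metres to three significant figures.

106 m

At the limit, μ_s m g = m v²/r, so r_min = v²/(μ_s g) = (22.2)²/(0.476 × 9.8) = 492.8/4.665 = 105.7 m.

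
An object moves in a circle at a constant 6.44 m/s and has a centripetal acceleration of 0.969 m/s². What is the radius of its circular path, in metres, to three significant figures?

a_c = v²/r ⇒ r = v²/a_c = (6.44)²/0.969 = 41.47/0.969 = 42.80 m.

42.8 m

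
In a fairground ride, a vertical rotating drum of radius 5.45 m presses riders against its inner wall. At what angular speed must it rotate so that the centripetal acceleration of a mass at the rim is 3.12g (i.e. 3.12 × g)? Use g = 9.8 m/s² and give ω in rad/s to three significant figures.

Centripetal acceleration a_c = ω²r. Setting ω²r = 3.12g:
ω = √(3.12g / r) = √(3.12 × 9.8 / 5.45) = √5.610 = 2.369 rad/s.

2.37 rad/s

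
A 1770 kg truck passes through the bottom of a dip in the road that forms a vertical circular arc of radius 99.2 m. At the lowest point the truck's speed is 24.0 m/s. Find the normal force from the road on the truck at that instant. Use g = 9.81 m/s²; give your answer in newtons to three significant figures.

At the lowest point, N points up (toward the centre) and the weight mg points down (away from the centre), so the net inward force is N − mg = mv²/r.
N = m(v²/r + g) = 1770 × ((24.0)²/99.2 + 9.81) = 1770 × (5.806 + 9.81) = 1770 × 15.62 = 27640 N.

27600 N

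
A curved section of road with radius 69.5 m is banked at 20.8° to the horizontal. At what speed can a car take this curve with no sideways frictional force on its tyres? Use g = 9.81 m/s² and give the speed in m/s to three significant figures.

On a frictionless banked curve, N sinθ = mv²/r and N cosθ = mg, so tanθ = v²/(rg).
v = √(r g tanθ) = √(69.5 × 9.81 × tan 20.8°) = √(69.5 × 9.81 × 0.3799) = √259.0 = 16.09 m/s.

16.1 m/s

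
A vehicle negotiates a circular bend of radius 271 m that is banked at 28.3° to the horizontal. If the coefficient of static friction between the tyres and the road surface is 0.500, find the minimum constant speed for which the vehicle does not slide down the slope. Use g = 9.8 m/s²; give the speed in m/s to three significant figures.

At the minimum speed, friction acts up the slope at its limiting value f = μN. Radially (horizontal, toward centre): N sinθ − μN cosθ = mv²/r. Vertically: N cosθ + μN sinθ = mg.
Dividing: v² = r g (sinθ − μcosθ)/(cosθ + μsinθ).
sinθ − μcosθ = 0.4741 − 0.500×0.8805 = 0.03385; cosθ + μsinθ = 0.8805 + 0.500×0.4741 = 1.118.
v² = 271 × 9.8 × 0.03385/1.118 = 80.44 m²/s², so v = 8.969 m/s.

8.97 m/s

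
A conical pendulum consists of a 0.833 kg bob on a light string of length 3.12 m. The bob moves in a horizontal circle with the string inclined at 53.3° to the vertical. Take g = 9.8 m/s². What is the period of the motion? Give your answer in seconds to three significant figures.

r = L sinθ = 2.502 m. From T sinθ = mω²r and T cosθ = mg: tanθ = ω²r/g, so ω² = g tanθ / r = g/(L cosθ).
ω = √(g/(L cosθ)) = √(9.8/(3.12 × 0.5976)) = √5.256 = 2.293 rad/s.
Period = 2π/ω = 2.741 s.

2.74 s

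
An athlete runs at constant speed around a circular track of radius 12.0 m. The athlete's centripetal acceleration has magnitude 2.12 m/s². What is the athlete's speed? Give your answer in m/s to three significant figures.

a_c = v²/r ⇒ v = √(a_c · r) = √(2.12 × 12.0) = √25.44 = 5.044 m/s.

5.04 m/s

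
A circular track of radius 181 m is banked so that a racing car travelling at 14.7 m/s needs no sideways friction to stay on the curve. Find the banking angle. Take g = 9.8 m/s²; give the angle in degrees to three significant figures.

With no friction, the horizontal component of the normal force provides the centripetal force: N sinθ = mv²/r, while N cosθ = mg vertically.
Dividing: tanθ = v²/(r g) = (14.7)²/(181 × 9.8) = 216.1/1774 = 0.1218.
θ = arctan(0.1218) = 6.946°.

6.95°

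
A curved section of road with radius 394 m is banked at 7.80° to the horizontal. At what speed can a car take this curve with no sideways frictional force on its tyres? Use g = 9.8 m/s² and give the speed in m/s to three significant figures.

23.0 m/s

On a frictionless banked curve, N sinθ = mv²/r and N cosθ = mg, so tanθ = v²/(rg).
v = √(r g tanθ) = √(394 × 9.8 × tan 7.80°) = √(394 × 9.8 × 0.1370) = √528.9 = 23.00 m/s.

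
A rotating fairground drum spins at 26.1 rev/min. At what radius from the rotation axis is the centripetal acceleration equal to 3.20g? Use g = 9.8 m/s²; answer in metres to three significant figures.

ω = 26.1 rev/min × 2π/60 = 2.733 rad/s.
a_c = ω²r = 3.20g ⇒ r = 3.20 × 9.8 / (2.733)² = 31.36/7.470 = 4.198 m.

4.20 m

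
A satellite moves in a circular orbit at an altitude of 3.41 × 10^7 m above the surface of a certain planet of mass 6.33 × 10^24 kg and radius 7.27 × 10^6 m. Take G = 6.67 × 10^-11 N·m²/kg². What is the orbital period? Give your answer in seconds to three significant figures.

r = R + h = 7.27 × 10^6 + 3.41 × 10^7 = 4.137 × 10^7 m. Gravity provides the centripetal force: G M m / r² = m v² / r ⇒ v = √(GM/r) = 3195 m/s.
T = 2πr/v = 2π × 4.137 × 10^7 / 3195 = 81370 s.

81400 s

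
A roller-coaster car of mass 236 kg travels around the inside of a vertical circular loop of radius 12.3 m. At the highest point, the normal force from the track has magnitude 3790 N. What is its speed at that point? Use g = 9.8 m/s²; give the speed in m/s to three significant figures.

17.8 m/s

At the top, N + mg = mv²/r, so v = √(r(N/m + g)) = √(12.3 × (3790/236 + 9.8)) = √(12.3 × 25.86) = √318.1 = 17.83 m/s.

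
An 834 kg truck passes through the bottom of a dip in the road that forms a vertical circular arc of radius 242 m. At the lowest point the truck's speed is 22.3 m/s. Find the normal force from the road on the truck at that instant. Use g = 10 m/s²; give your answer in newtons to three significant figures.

10100 N

At the lowest point, N points up (toward the centre) and the weight mg points down (away from the centre), so the net inward force is N − mg = mv²/r.
N = m(v²/r + g) = 834 × ((22.3)²/242 + 10.0) = 834 × (2.055 + 10.0) = 834 × 12.05 = 10050 N.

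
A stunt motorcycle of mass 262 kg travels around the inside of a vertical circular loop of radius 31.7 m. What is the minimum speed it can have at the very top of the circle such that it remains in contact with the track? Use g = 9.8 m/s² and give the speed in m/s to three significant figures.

At the highest point the centre is directly below, so both the weight and N act inward: N + mg = mv²/r.
At minimum speed N → 0, so mg = mv_min²/r ⇒ v_min = √(g r) = √(9.8 × 31.7) = 17.63 m/s.

17.6 m/s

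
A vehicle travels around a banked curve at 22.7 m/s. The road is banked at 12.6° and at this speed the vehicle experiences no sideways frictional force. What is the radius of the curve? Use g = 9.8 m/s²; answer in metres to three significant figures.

Frictionless banking: tanθ = v²/(rg), so r = v²/(g tanθ).
r = (22.7)²/(9.8 × tan 12.6°) = 515.3/(9.8 × 0.2235) = 515.3/2.191 = 235.2 m.

235 m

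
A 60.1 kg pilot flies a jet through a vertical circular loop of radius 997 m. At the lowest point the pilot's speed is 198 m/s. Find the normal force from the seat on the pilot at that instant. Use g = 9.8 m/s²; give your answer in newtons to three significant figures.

At the lowest point, N points up (toward the centre) and the weight mg points down (away from the centre), so the net inward force is N − mg = mv²/r.
N = m(v²/r + g) = 60.1 × ((198)²/997 + 9.8) = 60.1 × (39.32 + 9.8) = 60.1 × 49.12 = 2952 N.

2950 N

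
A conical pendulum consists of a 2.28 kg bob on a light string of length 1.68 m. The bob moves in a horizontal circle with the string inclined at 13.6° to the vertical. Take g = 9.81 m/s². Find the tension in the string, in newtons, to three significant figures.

23.0 N

Vertically the bob has no acceleration, so T cosθ = mg.
T = mg/cosθ = 2.28 × 9.81 / cos 13.6° = 22.37/0.9720 = 23.01 N.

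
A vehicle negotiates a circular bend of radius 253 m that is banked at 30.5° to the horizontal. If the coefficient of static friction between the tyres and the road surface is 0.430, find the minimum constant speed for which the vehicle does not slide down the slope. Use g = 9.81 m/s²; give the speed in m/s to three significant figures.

17.7 m/s

At the minimum speed, friction acts up the slope at its limiting value f = μN. Radially (horizontal, toward centre): N sinθ − μN cosθ = mv²/r. Vertically: N cosθ + μN sinθ = mg.
Dividing: v² = r g (sinθ − μcosθ)/(cosθ + μsinθ).
sinθ − μcosθ = 0.5075 − 0.430×0.8616 = 0.1370; cosθ + μsinθ = 0.8616 + 0.430×0.5075 = 1.080.
v² = 253 × 9.81 × 0.1370/1.080 = 315.0 m²/s², so v = 17.75 m/s.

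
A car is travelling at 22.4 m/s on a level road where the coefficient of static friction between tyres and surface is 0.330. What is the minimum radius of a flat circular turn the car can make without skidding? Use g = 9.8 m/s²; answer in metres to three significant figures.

155 m

At the limit, μ_s m g = m v²/r, so r_min = v²/(μ_s g) = (22.4)²/(0.330 × 9.8) = 501.8/3.234 = 155.2 m.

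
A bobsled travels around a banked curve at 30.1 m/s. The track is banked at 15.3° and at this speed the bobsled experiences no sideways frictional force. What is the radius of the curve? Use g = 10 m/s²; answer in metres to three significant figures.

Frictionless banking: tanθ = v²/(rg), so r = v²/(g tanθ).
r = (30.1)²/(10.0 × tan 15.3°) = 906.0/(10.0 × 0.2736) = 906.0/2.736 = 331.2 m.

331 m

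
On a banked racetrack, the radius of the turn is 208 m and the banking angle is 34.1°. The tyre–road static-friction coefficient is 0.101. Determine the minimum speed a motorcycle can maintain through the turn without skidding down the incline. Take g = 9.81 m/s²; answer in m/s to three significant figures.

33.2 m/s

At the minimum speed, friction acts up the slope at its limiting value f = μN. Radially (horizontal, toward centre): N sinθ − μN cosθ = mv²/r. Vertically: N cosθ + μN sinθ = mg.
Dividing: v² = r g (sinθ − μcosθ)/(cosθ + μsinθ).
sinθ − μcosθ = 0.5606 − 0.101×0.8281 = 0.4770; cosθ + μsinθ = 0.8281 + 0.101×0.5606 = 0.8847.
v² = 208 × 9.81 × 0.4770/0.8847 = 1100 m²/s², so v = 33.17 m/s.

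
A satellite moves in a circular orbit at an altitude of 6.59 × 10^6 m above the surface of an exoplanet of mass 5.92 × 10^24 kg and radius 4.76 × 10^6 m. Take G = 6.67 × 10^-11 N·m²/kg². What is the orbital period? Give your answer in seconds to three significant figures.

r = R + h = 4.76 × 10^6 + 6.59 × 10^6 = 1.135 × 10^7 m. Gravity provides the centripetal force: G M m / r² = m v² / r ⇒ v = √(GM/r) = 5898 m/s.
T = 2πr/v = 2π × 1.135 × 10^7 / 5898 = 12090 s.

12100 s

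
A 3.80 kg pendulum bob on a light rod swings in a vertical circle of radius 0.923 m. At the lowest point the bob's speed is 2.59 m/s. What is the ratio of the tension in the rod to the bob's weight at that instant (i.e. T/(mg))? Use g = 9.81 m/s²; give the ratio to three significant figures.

At the bottom, T − mg = mv²/r, so T = m(v²/r + g) and T/(mg) = v²/(rg) + 1 = (2.59)²/(0.923 × 9.81) + 1 = 0.7408 + 1 = 1.741.

1.74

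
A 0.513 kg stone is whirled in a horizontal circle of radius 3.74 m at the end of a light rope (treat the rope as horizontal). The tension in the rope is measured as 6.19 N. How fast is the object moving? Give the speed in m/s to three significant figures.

T = m v²/r ⇒ v = √(T r / m) = √(6.19 × 3.74 / 0.513) = √45.13 = 6.718 m/s.

6.72 m/s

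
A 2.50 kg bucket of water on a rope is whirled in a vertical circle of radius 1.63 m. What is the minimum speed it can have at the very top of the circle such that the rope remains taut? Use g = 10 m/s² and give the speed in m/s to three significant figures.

At the top, both weight mg and T point toward the centre: T + mg = mv²/r.
At minimum speed T → 0, so mg = mv_min²/r ⇒ v_min = √(g r) = √(10.0 × 1.63) = 4.037 m/s.

4.04 m/s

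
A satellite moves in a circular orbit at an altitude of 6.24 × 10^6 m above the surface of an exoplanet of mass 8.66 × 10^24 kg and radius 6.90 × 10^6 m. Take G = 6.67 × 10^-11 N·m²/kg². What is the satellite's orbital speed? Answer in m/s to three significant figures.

6630 m/s

Orbital radius r = R + h = 6.90 × 10^6 + 6.24 × 10^6 = 1.314 × 10^7 m.
Gravity supplies the centripetal force: G M m / r² = m v² / r, so v = √(GM/r).
v = √(6.67 × 10^-11 × 8.66 × 10^24 / 1.314 × 10^7) = √(4.396 × 10^7) = 6630 m/s.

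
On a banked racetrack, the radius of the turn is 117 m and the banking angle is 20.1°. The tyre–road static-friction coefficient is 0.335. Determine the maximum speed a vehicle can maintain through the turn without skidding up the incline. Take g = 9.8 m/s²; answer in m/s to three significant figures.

At the maximum speed, friction acts down the slope at its limiting value f = μN. Radially (horizontal, toward centre): N sinθ + μN cosθ = mv²/r. Vertically: N cosθ − μN sinθ = mg.
Dividing: v² = r g (sinθ + μcosθ)/(cosθ − μsinθ).
sinθ + μcosθ = 0.3437 + 0.335×0.9391 = 0.6583; cosθ − μsinθ = 0.9391 − 0.335×0.3437 = 0.8240.
v² = 117 × 9.8 × 0.6583/0.8240 = 916.0 m²/s², so v = 30.27 m/s.

30.3 m/s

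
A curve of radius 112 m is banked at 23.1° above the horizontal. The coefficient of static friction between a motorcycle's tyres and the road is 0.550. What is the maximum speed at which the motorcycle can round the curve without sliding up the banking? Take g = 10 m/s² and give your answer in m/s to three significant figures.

37.8 m/s

At the maximum speed, friction acts down the slope at its limiting value f = μN. Radially (horizontal, toward centre): N sinθ + μN cosθ = mv²/r. Vertically: N cosθ − μN sinθ = mg.
Dividing: v² = r g (sinθ + μcosθ)/(cosθ − μsinθ).
sinθ + μcosθ = 0.3923 + 0.550×0.9198 = 0.8982; cosθ − μsinθ = 0.9198 − 0.550×0.3923 = 0.7040.
v² = 112 × 10.0 × 0.8982/0.7040 = 1429 m²/s², so v = 37.80 m/s.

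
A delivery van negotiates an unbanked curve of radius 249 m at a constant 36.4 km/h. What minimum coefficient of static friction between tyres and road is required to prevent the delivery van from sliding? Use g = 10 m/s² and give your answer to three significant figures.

0.0411

v = 36.4/3.6 = 10.11 m/s.
Friction provides the centripetal force: μ_s m g = m v²/r, so μ_s = v²/(g r) = (10.11)²/(10.0 × 249) = 102.2/2490 = 0.04106.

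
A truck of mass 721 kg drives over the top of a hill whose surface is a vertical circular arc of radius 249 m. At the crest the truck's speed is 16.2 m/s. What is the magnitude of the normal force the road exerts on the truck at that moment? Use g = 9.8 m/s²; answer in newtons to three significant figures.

6310 N

At the crest the centripetal acceleration points downward (toward the centre of the arc), so mg − N = mv²/r.
N = m(g − v²/r) = 721 × (9.8 − (16.2)²/249) = 721 × (9.8 − 1.054) = 721 × 8.746 = 6306 N.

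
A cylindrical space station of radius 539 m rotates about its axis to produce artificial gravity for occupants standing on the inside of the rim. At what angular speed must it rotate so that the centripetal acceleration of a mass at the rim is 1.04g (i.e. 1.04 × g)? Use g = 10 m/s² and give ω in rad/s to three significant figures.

0.139 rad/s

Centripetal acceleration a_c = ω²r. Setting ω²r = 1.04g:
ω = √(1.04g / r) = √(1.04 × 10.0 / 539) = √0.01929 = 0.1389 rad/s.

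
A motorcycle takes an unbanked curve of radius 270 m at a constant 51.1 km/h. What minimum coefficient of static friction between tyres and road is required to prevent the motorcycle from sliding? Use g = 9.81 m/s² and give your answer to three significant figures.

v = 51.1/3.6 = 14.19 m/s.
Friction provides the centripetal force: μ_s m g = m v²/r, so μ_s = v²/(g r) = (14.19)²/(9.81 × 270) = 201.5/2649 = 0.07607.

0.0761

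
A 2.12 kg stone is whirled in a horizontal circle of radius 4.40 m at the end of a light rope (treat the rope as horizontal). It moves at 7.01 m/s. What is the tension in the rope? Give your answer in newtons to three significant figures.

The tension is the only horizontal force, so it supplies the full centripetal force: T = m v²/r = 2.12 × (7.010)²/4.40 = 2.12 × 49.14/4.40 = 23.68 N.

23.7 N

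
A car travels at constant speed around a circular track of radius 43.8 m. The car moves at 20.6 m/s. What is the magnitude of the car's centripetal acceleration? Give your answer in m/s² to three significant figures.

9.69 m/s²

a_c = v²/r = (20.60)²/43.8 = 424.4/43.8 = 9.689 m/s².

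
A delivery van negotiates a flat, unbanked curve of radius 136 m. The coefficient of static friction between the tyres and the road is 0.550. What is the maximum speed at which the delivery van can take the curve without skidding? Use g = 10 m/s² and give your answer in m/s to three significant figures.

The only inward force on a level bend is static friction, so at the limit f_s = μ_s N = μ_s m g = m v²/r.
Mass cancels: v_max = √(μ_s g r) = √(0.550 × 10.0 × 136) = √748.0 = 27.35 m/s.

27.3 m/s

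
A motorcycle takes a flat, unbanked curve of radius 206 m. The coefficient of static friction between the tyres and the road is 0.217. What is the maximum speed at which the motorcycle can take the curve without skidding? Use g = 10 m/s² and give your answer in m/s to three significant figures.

Friction provides the centripetal force on a flat curve. At maximum speed it is at its limiting value: μ_s m g = m v²/r.
Mass cancels: v_max = √(μ_s g r) = √(0.217 × 10.0 × 206) = √447.0 = 21.14 m/s.

21.1 m/s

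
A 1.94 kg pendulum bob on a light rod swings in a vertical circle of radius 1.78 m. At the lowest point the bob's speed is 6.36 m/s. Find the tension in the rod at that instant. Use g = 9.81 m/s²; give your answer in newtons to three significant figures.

63.1 N

At the lowest point, T points up (toward the centre) and the weight mg points down (away from the centre), so the net inward force is T − mg = mv²/r.
T = m(v²/r + g) = 1.94 × ((6.36)²/1.78 + 9.81) = 1.94 × (22.72 + 9.81) = 1.94 × 32.53 = 63.12 N.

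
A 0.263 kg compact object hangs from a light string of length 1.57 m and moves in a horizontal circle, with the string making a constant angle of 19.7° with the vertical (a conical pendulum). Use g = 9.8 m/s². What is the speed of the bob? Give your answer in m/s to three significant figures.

1.36 m/s

The radius of the circle is r = L sinθ = 1.57 × sin 19.7° = 0.5292 m.
Horizontally T sinθ = mv²/r and vertically T cosθ = mg, so tanθ = v²/(rg).
v = √(r g tanθ) = √(0.5292 × 9.8 × 0.3581) = √1.857 = 1.363 m/s.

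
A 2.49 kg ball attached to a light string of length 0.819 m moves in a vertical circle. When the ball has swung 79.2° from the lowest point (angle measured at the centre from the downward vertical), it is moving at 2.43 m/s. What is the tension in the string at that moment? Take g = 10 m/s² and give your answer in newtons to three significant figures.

22.6 N

Take the radial direction toward the centre of the circle as positive. The component of the weight along the string toward the centre is −mg cos φ (φ measured from the bottom), so Newton's second law along the string gives T − mg cos φ = m v²/r.
cos 79.2° = 0.1874, so T = m(v²/r + g cos φ) = 2.49 × ((2.43)²/0.819 + 10.0 × 0.1874) = 2.49 × (7.210 + (1.874)) = 2.49 × 9.084 = 22.62 N.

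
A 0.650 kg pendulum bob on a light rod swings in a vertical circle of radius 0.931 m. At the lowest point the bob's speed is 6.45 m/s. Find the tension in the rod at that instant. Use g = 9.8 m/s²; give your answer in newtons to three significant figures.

35.4 N

At the lowest point, T points up (toward the centre) and the weight mg points down (away from the centre), so the net inward force is T − mg = mv²/r.
T = m(v²/r + g) = 0.650 × ((6.45)²/0.931 + 9.8) = 0.650 × (44.69 + 9.8) = 0.650 × 54.49 = 35.42 N.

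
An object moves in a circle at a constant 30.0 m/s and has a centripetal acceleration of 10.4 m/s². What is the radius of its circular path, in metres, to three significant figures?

86.5 m

a_c = v²/r ⇒ r = v²/a_c = (30.0)²/10.4 = 900.0/10.4 = 86.54 m.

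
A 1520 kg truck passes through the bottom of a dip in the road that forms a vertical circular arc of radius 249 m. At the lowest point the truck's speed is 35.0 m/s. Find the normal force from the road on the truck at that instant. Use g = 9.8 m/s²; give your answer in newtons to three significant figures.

At the lowest point, N points up (toward the centre) and the weight mg points down (away from the centre), so the net inward force is N − mg = mv²/r.
N = m(v²/r + g) = 1520 × ((35.0)²/249 + 9.8) = 1520 × (4.920 + 9.8) = 1520 × 14.72 = 22370 N.

22400 N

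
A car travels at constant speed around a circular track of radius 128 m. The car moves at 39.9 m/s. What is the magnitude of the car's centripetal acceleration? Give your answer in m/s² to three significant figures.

12.4 m/s²

a_c = v²/r = (39.90)²/128 = 1592/128 = 12.44 m/s².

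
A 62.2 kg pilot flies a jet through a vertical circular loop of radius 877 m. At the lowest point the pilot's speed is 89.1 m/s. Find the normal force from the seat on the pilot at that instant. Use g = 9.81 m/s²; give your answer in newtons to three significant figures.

At the lowest point, N points up (toward the centre) and the weight mg points down (away from the centre), so the net inward force is N − mg = mv²/r.
N = m(v²/r + g) = 62.2 × ((89.1)²/877 + 9.81) = 62.2 × (9.052 + 9.81) = 62.2 × 18.86 = 1173 N.

1170 N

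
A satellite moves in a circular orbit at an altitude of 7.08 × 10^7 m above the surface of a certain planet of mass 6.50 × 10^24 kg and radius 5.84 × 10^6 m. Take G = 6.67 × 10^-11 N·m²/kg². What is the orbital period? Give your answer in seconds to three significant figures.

202000 s

r = R + h = 5.84 × 10^6 + 7.08 × 10^7 = 7.664 × 10^7 m. Gravity provides the centripetal force: G M m / r² = m v² / r ⇒ v = √(GM/r) = 2378 m/s.
T = 2πr/v = 2π × 7.664 × 10^7 / 2378 = 202500 s.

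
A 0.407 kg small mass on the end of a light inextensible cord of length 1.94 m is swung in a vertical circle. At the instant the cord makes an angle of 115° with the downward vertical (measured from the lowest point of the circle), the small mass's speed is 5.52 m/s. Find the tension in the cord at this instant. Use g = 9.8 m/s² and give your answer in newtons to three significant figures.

4.71 N

Take the radial direction toward the centre of the circle as positive. The component of the weight along the string toward the centre is −mg cos φ (φ measured from the bottom), so Newton's second law along the string gives T − mg cos φ = m v²/r.
cos 115° = -0.4226, so T = m(v²/r + g cos φ) = 0.407 × ((5.52)²/1.94 + 9.8 × -0.4226) = 0.407 × (15.71 + (-4.142)) = 0.407 × 11.56 = 4.707 N.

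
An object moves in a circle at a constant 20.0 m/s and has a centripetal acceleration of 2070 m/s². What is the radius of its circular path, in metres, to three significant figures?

a_c = v²/r ⇒ r = v²/a_c = (20.0)²/2070 = 400.0/2070 = 0.1932 m.

0.193 m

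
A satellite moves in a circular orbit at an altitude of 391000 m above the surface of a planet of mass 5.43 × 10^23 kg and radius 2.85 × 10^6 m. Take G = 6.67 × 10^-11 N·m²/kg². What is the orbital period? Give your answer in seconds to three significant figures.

r = R + h = 2.85 × 10^6 + 391000 = 3.241 × 10^6 m. Gravity provides the centripetal force: G M m / r² = m v² / r ⇒ v = √(GM/r) = 3343 m/s.
T = 2πr/v = 2π × 3.241 × 10^6 / 3343 = 6092 s.

6090 s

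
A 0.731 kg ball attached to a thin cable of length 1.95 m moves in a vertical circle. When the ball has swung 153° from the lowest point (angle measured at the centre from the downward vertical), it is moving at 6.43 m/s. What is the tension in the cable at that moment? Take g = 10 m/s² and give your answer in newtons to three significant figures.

Take the radial direction toward the centre of the circle as positive. The component of the weight along the string toward the centre is −mg cos φ (φ measured from the bottom), so Newton's second law along the string gives T − mg cos φ = m v²/r.
cos 153° = -0.8910, so T = m(v²/r + g cos φ) = 0.731 × ((6.43)²/1.95 + 10.0 × -0.8910) = 0.731 × (21.20 + (-8.910)) = 0.731 × 12.29 = 8.986 N.

8.99 N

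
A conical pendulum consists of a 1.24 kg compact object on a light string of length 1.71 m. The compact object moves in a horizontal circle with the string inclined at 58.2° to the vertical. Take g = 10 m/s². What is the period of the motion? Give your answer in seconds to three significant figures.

r = L sinθ = 1.453 m. From T sinθ = mω²r and T cosθ = mg: tanθ = ω²r/g, so ω² = g tanθ / r = g/(L cosθ).
ω = √(g/(L cosθ)) = √(10.0/(1.71 × 0.5270)) = √11.10 = 3.331 rad/s.
Period = 2π/ω = 1.886 s.

1.89 s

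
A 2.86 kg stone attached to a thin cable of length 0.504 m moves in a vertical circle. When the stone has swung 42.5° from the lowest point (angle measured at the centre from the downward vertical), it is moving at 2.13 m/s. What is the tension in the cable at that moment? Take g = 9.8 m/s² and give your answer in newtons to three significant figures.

46.4 N

Take the radial direction toward the centre of the circle as positive. The component of the weight along the string toward the centre is −mg cos φ (φ measured from the bottom), so Newton's second law along the string gives T − mg cos φ = m v²/r.
cos 42.5° = 0.7373, so T = m(v²/r + g cos φ) = 2.86 × ((2.13)²/0.504 + 9.8 × 0.7373) = 2.86 × (9.002 + (7.225)) = 2.86 × 16.23 = 46.41 N.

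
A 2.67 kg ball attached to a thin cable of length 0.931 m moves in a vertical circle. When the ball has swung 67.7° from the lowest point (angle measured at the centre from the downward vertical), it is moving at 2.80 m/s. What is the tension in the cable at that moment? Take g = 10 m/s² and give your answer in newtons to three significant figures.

Take the radial direction toward the centre of the circle as positive. The component of the weight along the string toward the centre is −mg cos φ (φ measured from the bottom), so Newton's second law along the string gives T − mg cos φ = m v²/r.
cos 67.7° = 0.3795, so T = m(v²/r + g cos φ) = 2.67 × ((2.80)²/0.931 + 10.0 × 0.3795) = 2.67 × (8.421 + (3.795)) = 2.67 × 12.22 = 32.62 N.

32.6 N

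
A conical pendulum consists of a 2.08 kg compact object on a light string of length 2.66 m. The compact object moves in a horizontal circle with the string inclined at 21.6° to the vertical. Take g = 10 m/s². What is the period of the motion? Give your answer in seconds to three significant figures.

3.12 s

r = L sinθ = 0.9792 m. From T sinθ = mω²r and T cosθ = mg: tanθ = ω²r/g, so ω² = g tanθ / r = g/(L cosθ).
ω = √(g/(L cosθ)) = √(10.0/(2.66 × 0.9298)) = √4.043 = 2.011 rad/s.
Period = 2π/ω = 3.125 s.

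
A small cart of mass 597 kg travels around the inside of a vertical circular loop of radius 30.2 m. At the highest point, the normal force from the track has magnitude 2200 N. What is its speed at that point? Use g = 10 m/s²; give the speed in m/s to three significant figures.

At the top, N + mg = mv²/r, so v = √(r(N/m + g)) = √(30.2 × (2200/597 + 10.0)) = √(30.2 × 13.69) = √413.3 = 20.33 m/s.

20.3 m/s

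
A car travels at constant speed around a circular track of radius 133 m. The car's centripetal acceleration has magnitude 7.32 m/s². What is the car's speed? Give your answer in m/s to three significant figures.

31.2 m/s

a_c = v²/r ⇒ v = √(a_c · r) = √(7.32 × 133) = √973.6 = 31.20 m/s.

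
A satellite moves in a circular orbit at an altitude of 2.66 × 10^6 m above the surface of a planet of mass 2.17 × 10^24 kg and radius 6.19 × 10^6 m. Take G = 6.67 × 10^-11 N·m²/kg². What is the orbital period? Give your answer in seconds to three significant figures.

r = R + h = 6.19 × 10^6 + 2.66 × 10^6 = 8.850 × 10^6 m. Gravity provides the centripetal force: G M m / r² = m v² / r ⇒ v = √(GM/r) = 4044 m/s.
T = 2πr/v = 2π × 8.850 × 10^6 / 4044 = 13750 s.

13700 s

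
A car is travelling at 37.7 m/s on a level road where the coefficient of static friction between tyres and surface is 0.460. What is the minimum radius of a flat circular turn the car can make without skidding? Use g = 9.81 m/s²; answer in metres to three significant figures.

315 m

At the limit, μ_s m g = m v²/r, so r_min = v²/(μ_s g) = (37.7)²/(0.460 × 9.81) = 1421/4.513 = 315.0 m.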